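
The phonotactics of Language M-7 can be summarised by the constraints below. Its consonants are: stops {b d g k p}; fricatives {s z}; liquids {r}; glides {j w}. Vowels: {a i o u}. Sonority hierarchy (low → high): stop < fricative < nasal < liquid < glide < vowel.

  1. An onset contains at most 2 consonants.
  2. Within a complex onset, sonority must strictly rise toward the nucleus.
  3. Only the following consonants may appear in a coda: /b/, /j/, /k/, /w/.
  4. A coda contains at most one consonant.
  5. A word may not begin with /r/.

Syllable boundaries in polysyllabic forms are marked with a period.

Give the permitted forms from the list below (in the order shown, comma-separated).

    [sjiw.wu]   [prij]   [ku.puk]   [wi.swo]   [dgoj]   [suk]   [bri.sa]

[sjiw.wu] — σ1 onset /sj/ (2→5 rises), coda /w/ ok; σ2 onset /w/, coda /∅/ ok → permitted
[prij] — σ1 onset /pr/ (1→4 rises), coda /j/ ok → permitted
[ku.puk] — σ1 onset /k/, coda /∅/ ok; σ2 onset /p/, coda /k/ ok → permitted
[wi.swo] — σ1 onset /w/, coda /∅/ ok; σ2 onset /sw/ (2→5 rises), coda /∅/ ok → permitted
[dgoj] — violates constraint 2: syllable 1 onset /dg/: /d/ (stop, 1) → /g/ (stop, 1) does not rise → not permitted
[suk] — σ1 onset /s/, coda /k/ ok → permitted
[bri.sa] — σ1 onset /br/ (1→4 rises), coda /∅/ ok; σ2 onset /s/, coda /∅/ ok → permitted

[sjiw.wu], [prij], [ku.puk], [wi.swo], [suk], [bri.sa]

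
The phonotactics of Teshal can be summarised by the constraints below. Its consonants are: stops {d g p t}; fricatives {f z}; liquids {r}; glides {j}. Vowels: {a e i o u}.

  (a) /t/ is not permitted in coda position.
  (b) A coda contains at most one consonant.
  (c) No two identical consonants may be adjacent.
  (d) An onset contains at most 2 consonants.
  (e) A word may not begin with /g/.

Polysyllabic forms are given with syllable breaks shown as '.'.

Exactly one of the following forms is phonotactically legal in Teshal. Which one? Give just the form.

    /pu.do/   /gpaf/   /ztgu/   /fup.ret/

/pu.do/ — σ1 onset /p/, coda /∅/ ok; σ2 onset /d/, coda /∅/ ok → phonotactically legal
/gpaf/ — violates constraint (e): word begins with /g/ → phonotactically illegal
/ztgu/ — violates constraint (d): syllable 1 onset /ztg/ has 3 consonants (> 2) → phonotactically illegal
/fup.ret/ — violates constraint (a): syllable 2 coda contains /t/ → phonotactically illegal

/pu.do/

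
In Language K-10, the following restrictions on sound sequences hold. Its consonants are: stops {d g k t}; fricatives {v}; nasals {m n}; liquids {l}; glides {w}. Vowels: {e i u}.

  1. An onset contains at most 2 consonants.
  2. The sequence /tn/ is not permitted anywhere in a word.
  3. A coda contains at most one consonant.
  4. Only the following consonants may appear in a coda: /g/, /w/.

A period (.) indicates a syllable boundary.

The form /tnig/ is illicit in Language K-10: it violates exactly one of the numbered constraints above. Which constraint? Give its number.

/tnig/: contains banned sequence /tn/.
This is a violation of constraint 2: "The sequence /tn/ is not permitted anywhere in a word."
The remaining constraints (1, 3, 4) are satisfied.

2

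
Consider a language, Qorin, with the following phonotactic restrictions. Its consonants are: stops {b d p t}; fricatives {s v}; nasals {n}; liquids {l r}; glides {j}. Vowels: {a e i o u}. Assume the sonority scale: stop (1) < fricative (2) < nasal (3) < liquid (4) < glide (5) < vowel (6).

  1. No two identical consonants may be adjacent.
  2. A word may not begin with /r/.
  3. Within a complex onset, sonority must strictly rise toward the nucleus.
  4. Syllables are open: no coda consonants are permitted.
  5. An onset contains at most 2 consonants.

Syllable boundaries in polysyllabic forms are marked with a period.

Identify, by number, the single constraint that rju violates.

2

rju: word begins with /r/.
This is a violation of constraint 2: "A word may not begin with /r/."
The remaining constraints (1, 3, 4, 5) are satisfied.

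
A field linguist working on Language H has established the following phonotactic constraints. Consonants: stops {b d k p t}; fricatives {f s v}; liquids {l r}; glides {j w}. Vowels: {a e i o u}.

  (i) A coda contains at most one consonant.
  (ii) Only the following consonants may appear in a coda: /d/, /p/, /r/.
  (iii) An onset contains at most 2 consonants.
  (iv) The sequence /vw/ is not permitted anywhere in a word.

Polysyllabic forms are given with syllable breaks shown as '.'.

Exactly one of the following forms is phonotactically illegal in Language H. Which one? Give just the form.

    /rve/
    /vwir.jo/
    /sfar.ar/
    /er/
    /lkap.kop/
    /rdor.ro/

/vwir.jo/

/rve/ — σ1 onset /rv/ (2C), coda /∅/ ok → phonotactically legal
/vwir.jo/ — violates constraint (iv): contains banned sequence /vw/ → phonotactically illegal
/sfar.ar/ — σ1 onset /sf/ (2C), coda /r/ ok; σ2 onset /∅/, coda /r/ ok → phonotactically legal
/er/ — σ1 onset /∅/, coda /r/ ok → phonotactically legal
/lkap.kop/ — σ1 onset /lk/ (2C), coda /p/ ok; σ2 onset /k/, coda /p/ ok → phonotactically legal
/rdor.ro/ — σ1 onset /rd/ (2C), coda /r/ ok; σ2 onset /r/, coda /∅/ ok → phonotactically legal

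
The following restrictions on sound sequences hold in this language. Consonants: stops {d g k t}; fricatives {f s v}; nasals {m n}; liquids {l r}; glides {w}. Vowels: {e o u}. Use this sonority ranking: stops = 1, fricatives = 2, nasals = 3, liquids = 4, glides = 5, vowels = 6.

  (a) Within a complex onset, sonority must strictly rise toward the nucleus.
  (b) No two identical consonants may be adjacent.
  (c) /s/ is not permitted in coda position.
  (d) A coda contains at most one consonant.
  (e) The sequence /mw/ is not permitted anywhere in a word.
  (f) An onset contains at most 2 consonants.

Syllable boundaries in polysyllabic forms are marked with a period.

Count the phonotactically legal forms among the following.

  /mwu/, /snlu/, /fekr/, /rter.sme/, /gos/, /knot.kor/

/mwu/ — violates constraint (e): contains banned sequence /mw/ → phonotactically illegal
/snlu/ — violates constraint (f): syllable 1 onset /snl/ has 3 consonants (> 2) → phonotactically illegal
/fekr/ — violates constraint (d): syllable 1 coda /kr/ has 2 consonants (> 1) → phonotactically illegal
/rter.sme/ — violates constraint (a): syllable 1 onset /rt/: /r/ (liquid, 4) → /t/ (stop, 1) does not rise → phonotactically illegal
/gos/ — violates constraint (c): syllable 1 coda contains /s/ → phonotactically illegal
/knot.kor/ — σ1 onset /kn/ (1→3 rises), coda /t/ ok; σ2 onset /k/, coda /r/ ok → phonotactically legal
Phonotactically legal: /knot.kor/ → 1.

1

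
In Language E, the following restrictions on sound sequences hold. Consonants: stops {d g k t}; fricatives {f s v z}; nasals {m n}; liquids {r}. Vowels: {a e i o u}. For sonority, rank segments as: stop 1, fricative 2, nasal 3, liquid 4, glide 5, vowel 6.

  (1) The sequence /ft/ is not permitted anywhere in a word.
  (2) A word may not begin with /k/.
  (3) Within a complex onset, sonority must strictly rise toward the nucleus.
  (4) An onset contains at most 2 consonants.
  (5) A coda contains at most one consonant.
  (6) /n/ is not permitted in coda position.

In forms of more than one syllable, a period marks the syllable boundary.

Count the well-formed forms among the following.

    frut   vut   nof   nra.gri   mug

5

frut — σ1 onset /fr/ (2→4 rises), coda /t/ ok → well-formed
vut — σ1 onset /v/, coda /t/ ok → well-formed
nof — σ1 onset /n/, coda /f/ ok → well-formed
nra.gri — σ1 onset /nr/ (3→4 rises), coda /∅/ ok; σ2 onset /gr/ (1→4 rises), coda /∅/ ok → well-formed
mug — σ1 onset /m/, coda /g/ ok → well-formed
Well-formed: frut, vut, nof, nra.gri, mug → 5.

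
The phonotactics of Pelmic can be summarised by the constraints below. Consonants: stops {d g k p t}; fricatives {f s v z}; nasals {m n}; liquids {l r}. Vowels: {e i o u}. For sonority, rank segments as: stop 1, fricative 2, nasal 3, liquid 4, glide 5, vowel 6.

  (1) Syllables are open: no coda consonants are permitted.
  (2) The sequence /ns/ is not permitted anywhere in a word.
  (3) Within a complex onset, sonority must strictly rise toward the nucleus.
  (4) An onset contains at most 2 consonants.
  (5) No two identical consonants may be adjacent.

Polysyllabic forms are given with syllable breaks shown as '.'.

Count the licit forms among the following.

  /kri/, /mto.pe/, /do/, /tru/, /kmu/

4

/kri/ — σ1 onset /kr/ (1→4 rises), coda /∅/ ok → licit
/mto.pe/ — violates constraint 3: syllable 1 onset /mt/: /m/ (nasal, 3) → /t/ (stop, 1) does not rise → illicit
/do/ — σ1 onset /d/, coda /∅/ ok → licit
/tru/ — σ1 onset /tr/ (1→4 rises), coda /∅/ ok → licit
/kmu/ — σ1 onset /km/ (1→3 rises), coda /∅/ ok → licit
Licit: /kri/, /do/, /tru/, /kmu/ → 4.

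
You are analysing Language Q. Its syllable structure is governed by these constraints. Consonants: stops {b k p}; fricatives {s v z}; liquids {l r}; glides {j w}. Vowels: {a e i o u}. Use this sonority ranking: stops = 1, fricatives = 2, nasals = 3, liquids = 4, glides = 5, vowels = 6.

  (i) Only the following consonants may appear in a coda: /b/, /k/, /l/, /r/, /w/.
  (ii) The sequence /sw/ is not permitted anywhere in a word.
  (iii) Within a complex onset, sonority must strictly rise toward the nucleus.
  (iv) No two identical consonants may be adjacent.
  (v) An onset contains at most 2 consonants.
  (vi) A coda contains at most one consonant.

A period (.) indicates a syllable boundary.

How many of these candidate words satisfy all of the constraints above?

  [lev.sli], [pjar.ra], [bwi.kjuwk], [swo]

[lev.sli] — violates constraint (i): syllable 1 coda contains /v/, which is not a licensed coda consonant → not permitted
[pjar.ra] — violates constraint (iv): adjacent identical consonants /rr/ → not permitted
[bwi.kjuwk] — violates constraint (vi): syllable 2 coda /wk/ has 2 consonants (> 1) → not permitted
[swo] — violates constraint (ii): contains banned sequence /sw/ → not permitted
No form is permitted → 0.

0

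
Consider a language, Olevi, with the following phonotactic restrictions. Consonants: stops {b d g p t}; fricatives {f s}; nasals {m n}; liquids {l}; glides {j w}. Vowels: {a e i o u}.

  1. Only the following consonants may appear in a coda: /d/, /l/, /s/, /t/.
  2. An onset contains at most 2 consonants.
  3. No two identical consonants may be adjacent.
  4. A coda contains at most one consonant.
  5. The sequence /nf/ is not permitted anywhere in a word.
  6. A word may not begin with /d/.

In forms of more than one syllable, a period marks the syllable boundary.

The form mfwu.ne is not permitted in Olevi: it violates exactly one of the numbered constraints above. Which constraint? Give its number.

mfwu.ne: syllable 1 onset /mfw/ has 3 consonants (> 2).
This is a violation of constraint 2: "An onset contains at most 2 consonants."
The remaining constraints (1, 3, 4, 5, 6) are satisfied.

2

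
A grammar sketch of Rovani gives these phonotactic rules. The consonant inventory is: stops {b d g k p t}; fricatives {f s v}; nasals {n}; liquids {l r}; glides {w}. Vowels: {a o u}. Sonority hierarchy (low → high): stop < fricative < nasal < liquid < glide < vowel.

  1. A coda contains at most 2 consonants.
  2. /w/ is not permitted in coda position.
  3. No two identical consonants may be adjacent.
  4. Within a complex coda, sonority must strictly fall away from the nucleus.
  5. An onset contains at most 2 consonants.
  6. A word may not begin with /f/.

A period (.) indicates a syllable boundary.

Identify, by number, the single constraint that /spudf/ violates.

4

/spudf/: syllable 1 coda /df/: /d/ (stop, 1) → /f/ (fricative, 2) does not fall.
This is a violation of constraint 4: "Within a complex coda, sonority must strictly fall away from the nucleus."
The remaining constraints (1, 2, 3, 5, 6) are satisfied.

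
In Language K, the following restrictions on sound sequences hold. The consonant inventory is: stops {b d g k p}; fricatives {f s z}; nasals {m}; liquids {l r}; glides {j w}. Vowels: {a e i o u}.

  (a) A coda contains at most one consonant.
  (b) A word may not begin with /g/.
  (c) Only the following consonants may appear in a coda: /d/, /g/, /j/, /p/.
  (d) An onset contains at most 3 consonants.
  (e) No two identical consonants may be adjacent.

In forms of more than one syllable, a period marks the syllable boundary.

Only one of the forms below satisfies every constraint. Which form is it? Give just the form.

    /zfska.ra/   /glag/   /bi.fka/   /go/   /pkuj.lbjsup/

/bi.fka/

/zfska.ra/ — violates constraint (d): syllable 1 onset /zfsk/ has 4 consonants (> 3) → not permitted
/glag/ — violates constraint (b): word begins with /g/ → not permitted
/bi.fka/ — σ1 onset /b/, coda /∅/ ok; σ2 onset /fk/ (2C), coda /∅/ ok → permitted
/go/ — violates constraint (b): word begins with /g/ → not permitted
/pkuj.lbjsup/ — violates constraint (d): syllable 2 onset /lbjs/ has 4 consonants (> 3) → not permitted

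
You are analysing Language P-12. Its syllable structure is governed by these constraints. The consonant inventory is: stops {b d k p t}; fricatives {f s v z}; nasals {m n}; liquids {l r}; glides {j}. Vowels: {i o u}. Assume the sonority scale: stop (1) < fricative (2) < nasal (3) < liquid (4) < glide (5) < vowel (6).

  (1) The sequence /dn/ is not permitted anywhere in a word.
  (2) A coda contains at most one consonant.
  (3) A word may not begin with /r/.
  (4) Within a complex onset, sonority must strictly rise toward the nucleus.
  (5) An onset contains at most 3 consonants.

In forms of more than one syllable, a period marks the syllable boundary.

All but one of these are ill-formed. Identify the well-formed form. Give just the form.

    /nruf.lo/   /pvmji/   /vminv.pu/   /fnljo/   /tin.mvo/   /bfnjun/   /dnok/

/nruf.lo/ — σ1 onset /nr/ (3→4 rises), coda /f/ ok; σ2 onset /l/, coda /∅/ ok → well-formed
/pvmji/ — violates constraint 5: syllable 1 onset /pvmj/ has 4 consonants (> 3) → ill-formed
/vminv.pu/ — violates constraint 2: syllable 1 coda /nv/ has 2 consonants (> 1) → ill-formed
/fnljo/ — violates constraint 5: syllable 1 onset /fnlj/ has 4 consonants (> 3) → ill-formed
/tin.mvo/ — violates constraint 4: syllable 2 onset /mv/: /m/ (nasal, 3) → /v/ (fricative, 2) does not rise → ill-formed
/bfnjun/ — violates constraint 5: syllable 1 onset /bfnj/ has 4 consonants (> 3) → ill-formed
/dnok/ — violates constraint 1: contains banned sequence /dn/ → ill-formed

/nruf.lo/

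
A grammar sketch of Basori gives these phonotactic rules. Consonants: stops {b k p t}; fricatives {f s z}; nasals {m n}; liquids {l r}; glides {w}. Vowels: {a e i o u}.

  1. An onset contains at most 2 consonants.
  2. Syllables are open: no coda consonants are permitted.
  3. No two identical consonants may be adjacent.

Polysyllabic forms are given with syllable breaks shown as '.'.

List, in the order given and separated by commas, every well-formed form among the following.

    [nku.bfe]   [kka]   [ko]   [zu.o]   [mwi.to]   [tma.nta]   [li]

[nku.bfe], [ko], [zu.o], [mwi.to], [tma.nta], [li]

[nku.bfe] — σ1 onset /nk/ (2C), coda /∅/ ok; σ2 onset /bf/ (2C), coda /∅/ ok → well-formed
[kka] — violates constraint 3: adjacent identical consonants /kk/ → ill-formed
[ko] — σ1 onset /k/, coda /∅/ ok → well-formed
[zu.o] — σ1 onset /z/, coda /∅/ ok; σ2 onset /∅/, coda /∅/ ok → well-formed
[mwi.to] — σ1 onset /mw/ (2C), coda /∅/ ok; σ2 onset /t/, coda /∅/ ok → well-formed
[tma.nta] — σ1 onset /tm/ (2C), coda /∅/ ok; σ2 onset /nt/ (2C), coda /∅/ ok → well-formed
[li] — σ1 onset /l/, coda /∅/ ok → well-formed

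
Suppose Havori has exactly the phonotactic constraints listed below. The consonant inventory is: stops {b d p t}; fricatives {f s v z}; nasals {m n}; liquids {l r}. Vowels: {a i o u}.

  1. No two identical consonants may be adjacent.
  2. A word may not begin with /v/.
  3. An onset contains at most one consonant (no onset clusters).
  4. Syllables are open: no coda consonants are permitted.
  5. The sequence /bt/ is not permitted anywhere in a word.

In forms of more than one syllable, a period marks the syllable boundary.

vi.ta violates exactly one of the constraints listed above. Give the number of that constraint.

vi.ta: word begins with /v/.
This is a violation of constraint 2: "A word may not begin with /v/."
The remaining constraints (1, 3, 4, 5) are satisfied.

2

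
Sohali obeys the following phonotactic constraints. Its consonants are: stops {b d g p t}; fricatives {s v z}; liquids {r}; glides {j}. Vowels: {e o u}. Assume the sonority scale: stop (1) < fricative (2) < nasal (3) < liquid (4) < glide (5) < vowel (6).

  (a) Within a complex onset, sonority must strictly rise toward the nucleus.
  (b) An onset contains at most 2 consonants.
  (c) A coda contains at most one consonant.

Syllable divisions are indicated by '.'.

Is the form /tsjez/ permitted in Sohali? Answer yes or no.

no

/tsjez/ — violates constraint (b): syllable 1 onset /tsj/ has 3 consonants (> 2) → not permitted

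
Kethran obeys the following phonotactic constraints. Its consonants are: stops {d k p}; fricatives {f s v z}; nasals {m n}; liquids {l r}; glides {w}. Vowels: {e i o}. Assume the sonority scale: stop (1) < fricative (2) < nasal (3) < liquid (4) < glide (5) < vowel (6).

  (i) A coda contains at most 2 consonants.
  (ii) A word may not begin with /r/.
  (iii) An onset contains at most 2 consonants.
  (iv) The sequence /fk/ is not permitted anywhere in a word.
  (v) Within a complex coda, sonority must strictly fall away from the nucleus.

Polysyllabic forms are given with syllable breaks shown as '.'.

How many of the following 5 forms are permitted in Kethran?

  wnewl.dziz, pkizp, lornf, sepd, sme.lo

wnewl.dziz — σ1 onset /wn/ (2C), coda /wl/ (5→4 falls) ok; σ2 onset /dz/ (2C), coda /z/ ok → permitted
pkizp — σ1 onset /pk/ (2C), coda /zp/ (2→1 falls) ok → permitted
lornf — violates constraint (i): syllable 1 coda /rnf/ has 3 consonants (> 2) → not permitted
sepd — violates constraint (v): syllable 1 coda /pd/: /p/ (stop, 1) → /d/ (stop, 1) does not fall → not permitted
sme.lo — σ1 onset /sm/ (2C), coda /∅/ ok; σ2 onset /l/, coda /∅/ ok → permitted
Permitted: wnewl.dziz, pkizp, sme.lo → 3.

3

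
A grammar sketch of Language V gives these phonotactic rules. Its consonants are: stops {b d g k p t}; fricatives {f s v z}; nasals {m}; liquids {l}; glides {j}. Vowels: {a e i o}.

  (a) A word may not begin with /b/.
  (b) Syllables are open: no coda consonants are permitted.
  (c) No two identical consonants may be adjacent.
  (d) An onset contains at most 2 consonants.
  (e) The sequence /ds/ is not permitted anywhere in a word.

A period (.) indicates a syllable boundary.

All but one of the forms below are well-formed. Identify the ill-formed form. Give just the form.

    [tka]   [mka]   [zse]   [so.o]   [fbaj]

[tka] — σ1 onset /tk/ (2C), coda /∅/ ok → well-formed
[mka] — σ1 onset /mk/ (2C), coda /∅/ ok → well-formed
[zse] — σ1 onset /zs/ (2C), coda /∅/ ok → well-formed
[so.o] — σ1 onset /s/, coda /∅/ ok; σ2 onset /∅/, coda /∅/ ok → well-formed
[fbaj] — violates constraint (b): syllable 1 coda /j/ has 1 consonant (> 0) → ill-formed

[fbaj]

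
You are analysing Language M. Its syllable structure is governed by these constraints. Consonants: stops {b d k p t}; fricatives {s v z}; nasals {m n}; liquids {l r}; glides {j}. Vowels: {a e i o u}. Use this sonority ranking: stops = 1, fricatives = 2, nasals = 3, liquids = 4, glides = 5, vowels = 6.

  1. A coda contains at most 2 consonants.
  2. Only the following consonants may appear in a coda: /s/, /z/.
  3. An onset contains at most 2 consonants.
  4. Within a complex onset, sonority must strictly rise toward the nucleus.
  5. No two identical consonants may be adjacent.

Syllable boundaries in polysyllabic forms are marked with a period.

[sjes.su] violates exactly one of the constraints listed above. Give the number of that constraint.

5

[sjes.su]: adjacent identical consonants /ss/.
This is a violation of constraint 5: "No two identical consonants may be adjacent."
The remaining constraints (1, 2, 3, 4) are satisfied.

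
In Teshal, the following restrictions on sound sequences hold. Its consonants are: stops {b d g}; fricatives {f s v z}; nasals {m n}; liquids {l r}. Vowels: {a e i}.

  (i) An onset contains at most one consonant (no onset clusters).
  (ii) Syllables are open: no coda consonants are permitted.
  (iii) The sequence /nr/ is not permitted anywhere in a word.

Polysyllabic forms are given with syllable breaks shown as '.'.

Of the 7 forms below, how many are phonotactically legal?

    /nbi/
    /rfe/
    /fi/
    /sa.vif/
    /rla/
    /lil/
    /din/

/nbi/ — violates constraint (i): syllable 1 onset /nb/ has 2 consonants (> 1) → phonotactically illegal
/rfe/ — violates constraint (i): syllable 1 onset /rf/ has 2 consonants (> 1) → phonotactically illegal
/fi/ — σ1 onset /f/, coda /∅/ ok → phonotactically legal
/sa.vif/ — violates constraint (ii): syllable 2 coda /f/ has 1 consonant (> 0) → phonotactically illegal
/rla/ — violates constraint (i): syllable 1 onset /rl/ has 2 consonants (> 1) → phonotactically illegal
/lil/ — violates constraint (ii): syllable 1 coda /l/ has 1 consonant (> 0) → phonotactically illegal
/din/ — violates constraint (ii): syllable 1 coda /n/ has 1 consonant (> 0) → phonotactically illegal
Phonotactically legal: /fi/ → 1.

1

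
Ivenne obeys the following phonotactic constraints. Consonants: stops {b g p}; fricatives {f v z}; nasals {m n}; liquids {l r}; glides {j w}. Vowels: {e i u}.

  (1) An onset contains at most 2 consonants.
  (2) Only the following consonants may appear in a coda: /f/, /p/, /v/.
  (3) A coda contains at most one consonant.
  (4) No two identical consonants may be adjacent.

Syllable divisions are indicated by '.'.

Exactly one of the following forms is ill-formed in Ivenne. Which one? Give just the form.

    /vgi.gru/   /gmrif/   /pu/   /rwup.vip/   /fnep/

/gmrif/

/vgi.gru/ — σ1 onset /vg/ (2C), coda /∅/ ok; σ2 onset /gr/ (2C), coda /∅/ ok → well-formed
/gmrif/ — violates constraint 1: syllable 1 onset /gmr/ has 3 consonants (> 2) → ill-formed
/pu/ — σ1 onset /p/, coda /∅/ ok → well-formed
/rwup.vip/ — σ1 onset /rw/ (2C), coda /p/ ok; σ2 onset /v/, coda /p/ ok → well-formed
/fnep/ — σ1 onset /fn/ (2C), coda /p/ ok → well-formed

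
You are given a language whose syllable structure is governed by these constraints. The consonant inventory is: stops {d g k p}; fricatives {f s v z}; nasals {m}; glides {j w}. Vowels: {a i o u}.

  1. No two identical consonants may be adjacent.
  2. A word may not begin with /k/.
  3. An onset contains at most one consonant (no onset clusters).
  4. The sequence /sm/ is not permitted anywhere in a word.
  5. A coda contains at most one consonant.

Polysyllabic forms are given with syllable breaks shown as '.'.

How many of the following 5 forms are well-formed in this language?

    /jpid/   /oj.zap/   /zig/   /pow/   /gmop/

3

/jpid/ — violates constraint 3: syllable 1 onset /jp/ has 2 consonants (> 1) → ill-formed
/oj.zap/ — σ1 onset /∅/, coda /j/ ok; σ2 onset /z/, coda /p/ ok → well-formed
/zig/ — σ1 onset /z/, coda /g/ ok → well-formed
/pow/ — σ1 onset /p/, coda /w/ ok → well-formed
/gmop/ — violates constraint 3: syllable 1 onset /gm/ has 2 consonants (> 1) → ill-formed
Well-formed: /oj.zap/, /zig/, /pow/ → 3.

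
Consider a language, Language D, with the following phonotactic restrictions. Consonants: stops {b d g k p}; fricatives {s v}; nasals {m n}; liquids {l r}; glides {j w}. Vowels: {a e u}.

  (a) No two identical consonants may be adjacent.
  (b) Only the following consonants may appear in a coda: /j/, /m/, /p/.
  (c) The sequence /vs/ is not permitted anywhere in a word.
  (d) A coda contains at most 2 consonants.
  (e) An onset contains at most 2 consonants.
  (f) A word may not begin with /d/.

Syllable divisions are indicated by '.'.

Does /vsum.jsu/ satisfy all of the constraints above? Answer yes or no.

no

/vsum.jsu/ — violates constraint (c): contains banned sequence /vs/ → illicit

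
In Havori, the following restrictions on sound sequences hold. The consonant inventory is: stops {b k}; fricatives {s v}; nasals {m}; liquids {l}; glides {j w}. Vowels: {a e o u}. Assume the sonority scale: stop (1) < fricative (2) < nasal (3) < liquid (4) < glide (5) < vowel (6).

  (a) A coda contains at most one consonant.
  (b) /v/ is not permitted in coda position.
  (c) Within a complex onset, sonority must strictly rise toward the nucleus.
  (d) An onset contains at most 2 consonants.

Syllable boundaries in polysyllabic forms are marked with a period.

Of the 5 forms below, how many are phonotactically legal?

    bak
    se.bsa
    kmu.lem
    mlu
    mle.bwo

bak — σ1 onset /b/, coda /k/ ok → phonotactically legal
se.bsa — σ1 onset /s/, coda /∅/ ok; σ2 onset /bs/ (1→2 rises), coda /∅/ ok → phonotactically legal
kmu.lem — σ1 onset /km/ (1→3 rises), coda /∅/ ok; σ2 onset /l/, coda /m/ ok → phonotactically legal
mlu — σ1 onset /ml/ (3→4 rises), coda /∅/ ok → phonotactically legal
mle.bwo — σ1 onset /ml/ (3→4 rises), coda /∅/ ok; σ2 onset /bw/ (1→5 rises), coda /∅/ ok → phonotactically legal
Phonotactically legal: bak, se.bsa, kmu.lem, mlu, mle.bwo → 5.

5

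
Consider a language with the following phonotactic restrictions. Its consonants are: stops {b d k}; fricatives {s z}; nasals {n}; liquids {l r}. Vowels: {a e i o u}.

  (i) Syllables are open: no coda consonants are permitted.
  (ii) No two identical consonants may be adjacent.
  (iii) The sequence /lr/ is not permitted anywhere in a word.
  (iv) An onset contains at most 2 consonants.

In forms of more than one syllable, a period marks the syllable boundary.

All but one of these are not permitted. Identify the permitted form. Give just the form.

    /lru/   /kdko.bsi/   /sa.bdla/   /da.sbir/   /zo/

/lru/ — violates constraint (iii): contains banned sequence /lr/ → not permitted
/kdko.bsi/ — violates constraint (iv): syllable 1 onset /kdk/ has 3 consonants (> 2) → not permitted
/sa.bdla/ — violates constraint (iv): syllable 2 onset /bdl/ has 3 consonants (> 2) → not permitted
/da.sbir/ — violates constraint (i): syllable 2 coda /r/ has 1 consonant (> 0) → not permitted
/zo/ — σ1 onset /z/, coda /∅/ ok → permitted

/zo/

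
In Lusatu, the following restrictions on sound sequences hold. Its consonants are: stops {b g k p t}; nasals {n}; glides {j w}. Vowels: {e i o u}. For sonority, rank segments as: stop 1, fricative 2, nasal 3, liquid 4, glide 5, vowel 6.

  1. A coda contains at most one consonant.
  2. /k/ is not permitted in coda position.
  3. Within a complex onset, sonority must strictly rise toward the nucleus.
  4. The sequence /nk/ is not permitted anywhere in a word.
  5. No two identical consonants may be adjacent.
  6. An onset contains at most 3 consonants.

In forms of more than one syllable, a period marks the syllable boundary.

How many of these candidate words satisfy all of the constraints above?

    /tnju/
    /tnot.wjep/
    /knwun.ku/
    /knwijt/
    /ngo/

1

/tnju/ — σ1 onset /tnj/ (1→3→5 rises), coda /∅/ ok → well-formed
/tnot.wjep/ — violates constraint 3: syllable 2 onset /wj/: /w/ (glide, 5) → /j/ (glide, 5) does not rise → ill-formed
/knwun.ku/ — violates constraint 4: contains banned sequence /nk/ → ill-formed
/knwijt/ — violates constraint 1: syllable 1 coda /jt/ has 2 consonants (> 1) → ill-formed
/ngo/ — violates constraint 3: syllable 1 onset /ng/: /n/ (nasal, 3) → /g/ (stop, 1) does not rise → ill-formed
Well-formed: /tnju/ → 1.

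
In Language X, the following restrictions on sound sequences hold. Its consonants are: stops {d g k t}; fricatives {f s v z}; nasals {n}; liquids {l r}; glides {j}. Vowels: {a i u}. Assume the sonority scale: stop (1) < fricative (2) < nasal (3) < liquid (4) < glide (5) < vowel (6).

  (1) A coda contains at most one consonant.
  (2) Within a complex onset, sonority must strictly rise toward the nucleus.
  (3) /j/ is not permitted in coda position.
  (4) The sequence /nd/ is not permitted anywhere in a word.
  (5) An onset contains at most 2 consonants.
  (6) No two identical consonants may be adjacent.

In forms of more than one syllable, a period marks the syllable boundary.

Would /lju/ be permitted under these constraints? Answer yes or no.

/lju/ — σ1 onset /lj/ (4→5 rises), coda /∅/ ok → permitted

yes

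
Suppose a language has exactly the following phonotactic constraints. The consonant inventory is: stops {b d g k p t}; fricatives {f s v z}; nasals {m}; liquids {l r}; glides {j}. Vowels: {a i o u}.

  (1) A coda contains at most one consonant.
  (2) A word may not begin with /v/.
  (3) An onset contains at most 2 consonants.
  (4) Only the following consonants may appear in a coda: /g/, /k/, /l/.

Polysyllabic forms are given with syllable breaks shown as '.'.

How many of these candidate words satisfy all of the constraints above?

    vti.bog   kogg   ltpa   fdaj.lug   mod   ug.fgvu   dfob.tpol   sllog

0

vti.bog — violates constraint 2: word begins with /v/ → illicit
kogg — violates constraint 1: syllable 1 coda /gg/ has 2 consonants (> 1) → illicit
ltpa — violates constraint 3: syllable 1 onset /ltp/ has 3 consonants (> 2) → illicit
fdaj.lug — violates constraint 4: syllable 1 coda contains /j/, which is not a licensed coda consonant → illicit
mod — violates constraint 4: syllable 1 coda contains /d/, which is not a licensed coda consonant → illicit
ug.fgvu — violates constraint 3: syllable 2 onset /fgv/ has 3 consonants (> 2) → illicit
dfob.tpol — violates constraint 4: syllable 1 coda contains /b/, which is not a licensed coda consonant → illicit
sllog — violates constraint 3: syllable 1 onset /sll/ has 3 consonants (> 2) → illicit
No form is licit → 0.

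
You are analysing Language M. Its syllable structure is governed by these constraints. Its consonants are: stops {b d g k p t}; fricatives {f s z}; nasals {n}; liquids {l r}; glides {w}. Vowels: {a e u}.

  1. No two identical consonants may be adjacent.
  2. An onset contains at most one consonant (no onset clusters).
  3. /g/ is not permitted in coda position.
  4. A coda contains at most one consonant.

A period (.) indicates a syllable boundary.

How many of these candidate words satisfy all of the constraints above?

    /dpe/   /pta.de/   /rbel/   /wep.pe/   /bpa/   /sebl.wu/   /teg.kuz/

/dpe/ — violates constraint 2: syllable 1 onset /dp/ has 2 consonants (> 1) → illicit
/pta.de/ — violates constraint 2: syllable 1 onset /pt/ has 2 consonants (> 1) → illicit
/rbel/ — violates constraint 2: syllable 1 onset /rb/ has 2 consonants (> 1) → illicit
/wep.pe/ — violates constraint 1: adjacent identical consonants /pp/ → illicit
/bpa/ — violates constraint 2: syllable 1 onset /bp/ has 2 consonants (> 1) → illicit
/sebl.wu/ — violates constraint 4: syllable 1 coda /bl/ has 2 consonants (> 1) → illicit
/teg.kuz/ — violates constraint 3: syllable 1 coda contains /g/ → illicit
No form is licit → 0.

0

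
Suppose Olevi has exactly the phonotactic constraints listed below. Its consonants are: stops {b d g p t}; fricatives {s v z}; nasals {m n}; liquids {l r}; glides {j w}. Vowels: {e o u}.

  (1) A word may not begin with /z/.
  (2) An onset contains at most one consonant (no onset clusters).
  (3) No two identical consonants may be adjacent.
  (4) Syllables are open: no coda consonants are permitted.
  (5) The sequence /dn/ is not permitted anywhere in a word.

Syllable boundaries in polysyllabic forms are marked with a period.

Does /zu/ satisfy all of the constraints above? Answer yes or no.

no

/zu/ — violates constraint 1: word begins with /z/ → illicit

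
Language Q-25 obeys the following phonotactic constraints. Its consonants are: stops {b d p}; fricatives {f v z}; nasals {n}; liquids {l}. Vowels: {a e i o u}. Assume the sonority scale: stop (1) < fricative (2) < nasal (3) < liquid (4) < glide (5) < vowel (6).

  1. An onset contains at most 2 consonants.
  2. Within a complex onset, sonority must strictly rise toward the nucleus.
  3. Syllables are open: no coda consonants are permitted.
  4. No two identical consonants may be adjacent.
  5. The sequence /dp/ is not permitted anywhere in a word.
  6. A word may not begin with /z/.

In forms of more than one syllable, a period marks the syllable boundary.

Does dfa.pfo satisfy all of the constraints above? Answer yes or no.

yes

dfa.pfo — σ1 onset /df/ (1→2 rises), coda /∅/ ok; σ2 onset /pf/ (1→2 rises), coda /∅/ ok → licit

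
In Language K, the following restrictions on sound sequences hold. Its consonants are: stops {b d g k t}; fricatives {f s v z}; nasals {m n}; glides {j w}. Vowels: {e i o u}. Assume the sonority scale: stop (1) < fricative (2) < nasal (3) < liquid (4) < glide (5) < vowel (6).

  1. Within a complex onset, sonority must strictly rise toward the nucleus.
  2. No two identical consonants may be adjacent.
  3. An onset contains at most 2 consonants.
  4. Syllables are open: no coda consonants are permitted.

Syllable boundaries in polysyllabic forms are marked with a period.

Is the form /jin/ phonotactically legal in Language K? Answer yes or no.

no

/jin/ — violates constraint 4: syllable 1 coda /n/ has 1 consonant (> 0) → phonotactically illegal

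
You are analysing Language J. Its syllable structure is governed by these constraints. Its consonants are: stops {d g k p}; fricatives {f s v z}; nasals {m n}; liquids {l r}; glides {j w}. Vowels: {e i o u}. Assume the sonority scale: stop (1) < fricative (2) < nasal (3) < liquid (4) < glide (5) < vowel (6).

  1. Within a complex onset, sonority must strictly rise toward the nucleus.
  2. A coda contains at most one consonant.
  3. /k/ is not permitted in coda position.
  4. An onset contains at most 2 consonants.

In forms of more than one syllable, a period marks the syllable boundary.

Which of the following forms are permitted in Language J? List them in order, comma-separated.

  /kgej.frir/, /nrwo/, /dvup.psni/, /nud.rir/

/nud.rir/

/kgej.frir/ — violates constraint 1: syllable 1 onset /kg/: /k/ (stop, 1) → /g/ (stop, 1) does not rise → not permitted
/nrwo/ — violates constraint 4: syllable 1 onset /nrw/ has 3 consonants (> 2) → not permitted
/dvup.psni/ — violates constraint 4: syllable 2 onset /psn/ has 3 consonants (> 2) → not permitted
/nud.rir/ — σ1 onset /n/, coda /d/ ok; σ2 onset /r/, coda /r/ ok → permitted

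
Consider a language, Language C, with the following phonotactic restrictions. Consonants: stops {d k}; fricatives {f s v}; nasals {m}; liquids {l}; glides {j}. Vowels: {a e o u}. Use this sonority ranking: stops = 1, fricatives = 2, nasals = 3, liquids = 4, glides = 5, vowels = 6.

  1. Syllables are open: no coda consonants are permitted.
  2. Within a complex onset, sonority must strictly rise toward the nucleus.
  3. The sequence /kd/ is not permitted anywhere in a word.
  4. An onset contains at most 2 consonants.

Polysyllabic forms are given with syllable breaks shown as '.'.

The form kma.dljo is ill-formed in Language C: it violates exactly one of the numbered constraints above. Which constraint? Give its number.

kma.dljo: syllable 2 onset /dlj/ has 3 consonants (> 2).
This is a violation of constraint 4: "An onset contains at most 2 consonants."
The remaining constraints (1, 2, 3) are satisfied.

4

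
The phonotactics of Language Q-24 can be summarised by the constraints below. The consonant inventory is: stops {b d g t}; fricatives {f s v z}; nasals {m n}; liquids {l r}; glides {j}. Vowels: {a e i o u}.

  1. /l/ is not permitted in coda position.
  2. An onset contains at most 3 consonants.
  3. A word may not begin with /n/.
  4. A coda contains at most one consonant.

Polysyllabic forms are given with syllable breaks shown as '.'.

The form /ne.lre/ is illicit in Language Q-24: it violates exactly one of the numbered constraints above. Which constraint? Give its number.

3

/ne.lre/: word begins with /n/.
This is a violation of constraint 3: "A word may not begin with /n/."
The remaining constraints (1, 2, 4) are satisfied.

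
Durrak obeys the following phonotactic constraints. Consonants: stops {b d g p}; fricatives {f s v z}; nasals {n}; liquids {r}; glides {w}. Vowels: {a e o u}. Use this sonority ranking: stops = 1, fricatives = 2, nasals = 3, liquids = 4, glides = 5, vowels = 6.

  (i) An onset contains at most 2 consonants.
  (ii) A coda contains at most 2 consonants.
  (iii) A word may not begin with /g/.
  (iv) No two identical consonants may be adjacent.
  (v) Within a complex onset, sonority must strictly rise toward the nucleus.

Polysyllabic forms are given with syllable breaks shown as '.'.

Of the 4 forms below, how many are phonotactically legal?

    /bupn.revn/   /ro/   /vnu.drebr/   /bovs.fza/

3

/bupn.revn/ — σ1 onset /b/, coda /pn/ (2C) ok; σ2 onset /r/, coda /vn/ (2C) ok → phonotactically legal
/ro/ — σ1 onset /r/, coda /∅/ ok → phonotactically legal
/vnu.drebr/ — σ1 onset /vn/ (2→3 rises), coda /∅/ ok; σ2 onset /dr/ (1→4 rises), coda /br/ (2C) ok → phonotactically legal
/bovs.fza/ — violates constraint (v): syllable 2 onset /fz/: /f/ (fricative, 2) → /z/ (fricative, 2) does not rise → phonotactically illegal
Phonotactically legal: /bupn.revn/, /ro/, /vnu.drebr/ → 3.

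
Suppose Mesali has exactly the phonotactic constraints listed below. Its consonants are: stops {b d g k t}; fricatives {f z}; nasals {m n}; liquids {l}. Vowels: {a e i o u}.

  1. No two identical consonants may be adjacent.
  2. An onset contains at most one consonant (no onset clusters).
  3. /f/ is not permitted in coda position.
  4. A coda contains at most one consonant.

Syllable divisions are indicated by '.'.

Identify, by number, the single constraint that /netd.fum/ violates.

/netd.fum/: syllable 1 coda /td/ has 2 consonants (> 1).
This is a violation of constraint 4: "A coda contains at most one consonant."
The remaining constraints (1, 2, 3) are satisfied.

4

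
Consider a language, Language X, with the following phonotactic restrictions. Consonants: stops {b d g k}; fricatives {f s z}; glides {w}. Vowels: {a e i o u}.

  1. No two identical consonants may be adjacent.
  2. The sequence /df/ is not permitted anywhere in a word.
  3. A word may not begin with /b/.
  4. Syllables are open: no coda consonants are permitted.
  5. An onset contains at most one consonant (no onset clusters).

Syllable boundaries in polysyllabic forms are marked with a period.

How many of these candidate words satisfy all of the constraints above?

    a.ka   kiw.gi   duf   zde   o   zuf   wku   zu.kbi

2

a.ka — σ1 onset /∅/, coda /∅/ ok; σ2 onset /k/, coda /∅/ ok → well-formed
kiw.gi — violates constraint 4: syllable 1 coda /w/ has 1 consonant (> 0) → ill-formed
duf — violates constraint 4: syllable 1 coda /f/ has 1 consonant (> 0) → ill-formed
zde — violates constraint 5: syllable 1 onset /zd/ has 2 consonants (> 1) → ill-formed
o — σ1 onset /∅/, coda /∅/ ok → well-formed
zuf — violates constraint 4: syllable 1 coda /f/ has 1 consonant (> 0) → ill-formed
wku — violates constraint 5: syllable 1 onset /wk/ has 2 consonants (> 1) → ill-formed
zu.kbi — violates constraint 5: syllable 2 onset /kb/ has 2 consonants (> 1) → ill-formed
Well-formed: a.ka, o → 2.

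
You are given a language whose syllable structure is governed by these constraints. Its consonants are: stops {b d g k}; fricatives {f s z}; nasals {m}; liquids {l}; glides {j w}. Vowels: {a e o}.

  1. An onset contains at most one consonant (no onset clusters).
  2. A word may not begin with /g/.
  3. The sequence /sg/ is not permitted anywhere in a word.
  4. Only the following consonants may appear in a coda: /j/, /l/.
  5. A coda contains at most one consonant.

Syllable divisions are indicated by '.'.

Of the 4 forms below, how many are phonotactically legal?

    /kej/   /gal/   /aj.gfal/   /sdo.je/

/kej/ — σ1 onset /k/, coda /j/ ok → phonotactically legal
/gal/ — violates constraint 2: word begins with /g/ → phonotactically illegal
/aj.gfal/ — violates constraint 1: syllable 2 onset /gf/ has 2 consonants (> 1) → phonotactically illegal
/sdo.je/ — violates constraint 1: syllable 1 onset /sd/ has 2 consonants (> 1) → phonotactically illegal
Phonotactically legal: /kej/ → 1.

1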